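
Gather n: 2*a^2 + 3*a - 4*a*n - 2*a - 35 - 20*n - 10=2*a^2 + a + n*(-4*a - 20) - 45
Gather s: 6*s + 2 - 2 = 6*s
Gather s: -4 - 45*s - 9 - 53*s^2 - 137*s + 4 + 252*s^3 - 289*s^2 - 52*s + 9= 252*s^3 - 342*s^2 - 234*s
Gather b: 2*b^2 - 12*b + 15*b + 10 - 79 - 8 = 2*b^2 + 3*b - 77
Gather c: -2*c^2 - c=-2*c^2 - c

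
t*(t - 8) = t^2 - 8*t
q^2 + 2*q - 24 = (q - 4)*(q + 6)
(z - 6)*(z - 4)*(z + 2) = z^3 - 8*z^2 + 4*z + 48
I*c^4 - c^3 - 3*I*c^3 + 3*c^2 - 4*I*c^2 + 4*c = c*(c - 4)*(c + I)*(I*c + I)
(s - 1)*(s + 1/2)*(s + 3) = s^3 + 5*s^2/2 - 2*s - 3/2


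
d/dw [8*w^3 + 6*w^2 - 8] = 12*w*(2*w + 1)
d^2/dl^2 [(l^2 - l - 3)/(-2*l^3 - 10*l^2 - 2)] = (-l^6 + 3*l^5 + 33*l^4 + 152*l^3 + 234*l^2 - 24*l - 16)/(l^9 + 15*l^8 + 75*l^7 + 128*l^6 + 30*l^5 + 75*l^4 + 3*l^3 + 15*l^2 + 1)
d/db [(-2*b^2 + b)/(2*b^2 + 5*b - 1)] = (-12*b^2 + 4*b - 1)/(4*b^4 + 20*b^3 + 21*b^2 - 10*b + 1)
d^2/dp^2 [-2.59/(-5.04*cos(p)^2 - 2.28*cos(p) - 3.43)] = (-263.160576*(1 - cos(p)^2)^2 - 89.286624*cos(p)^3 + 34.051248*cos(p)^2 + 198.828084*cos(p) + 200.540592)/(5.04*cos(p)^2 + 2.28*cos(p) + 3.43)^3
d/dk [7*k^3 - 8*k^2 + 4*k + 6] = 21*k^2 - 16*k + 4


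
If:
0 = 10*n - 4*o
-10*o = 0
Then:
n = 0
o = 0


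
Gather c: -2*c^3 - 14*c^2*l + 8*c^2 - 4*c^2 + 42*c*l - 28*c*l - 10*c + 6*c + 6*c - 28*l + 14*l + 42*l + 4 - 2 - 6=-2*c^3 + c^2*(4 - 14*l) + c*(14*l + 2) + 28*l - 4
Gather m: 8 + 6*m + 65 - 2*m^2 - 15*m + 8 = -2*m^2 - 9*m + 81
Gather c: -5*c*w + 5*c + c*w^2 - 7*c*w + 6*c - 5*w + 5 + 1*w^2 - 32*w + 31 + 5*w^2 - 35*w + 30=c*(w^2 - 12*w + 11) + 6*w^2 - 72*w + 66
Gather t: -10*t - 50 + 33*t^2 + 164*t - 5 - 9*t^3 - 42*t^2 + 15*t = -9*t^3 - 9*t^2 + 169*t - 55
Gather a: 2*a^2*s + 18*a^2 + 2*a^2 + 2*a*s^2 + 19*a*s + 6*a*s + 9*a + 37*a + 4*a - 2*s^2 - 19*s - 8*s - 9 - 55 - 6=a^2*(2*s + 20) + a*(2*s^2 + 25*s + 50) - 2*s^2 - 27*s - 70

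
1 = 1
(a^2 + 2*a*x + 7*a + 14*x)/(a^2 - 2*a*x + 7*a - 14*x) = (-a - 2*x)/(-a + 2*x)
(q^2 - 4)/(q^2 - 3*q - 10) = (q - 2)/(q - 5)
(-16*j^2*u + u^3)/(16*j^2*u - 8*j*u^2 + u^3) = (4*j + u)/(-4*j + u)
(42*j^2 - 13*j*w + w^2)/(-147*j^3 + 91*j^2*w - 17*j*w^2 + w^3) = (-6*j + w)/(21*j^2 - 10*j*w + w^2)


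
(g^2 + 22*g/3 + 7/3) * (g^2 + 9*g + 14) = g^4 + 49*g^3/3 + 247*g^2/3 + 371*g/3 + 98/3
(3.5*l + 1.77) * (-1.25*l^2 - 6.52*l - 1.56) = -4.375*l^3 - 25.0325*l^2 - 17.0004*l - 2.7612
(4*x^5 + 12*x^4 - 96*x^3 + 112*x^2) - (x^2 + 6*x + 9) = 4*x^5 + 12*x^4 - 96*x^3 + 111*x^2 - 6*x - 9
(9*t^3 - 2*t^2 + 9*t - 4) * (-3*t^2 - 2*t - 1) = -27*t^5 - 12*t^4 - 32*t^3 - 4*t^2 - t + 4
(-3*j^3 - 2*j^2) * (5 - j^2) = 3*j^5 + 2*j^4 - 15*j^3 - 10*j^2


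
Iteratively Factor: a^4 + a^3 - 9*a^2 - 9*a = (a)*(a^3 + a^2 - 9*a - 9) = a*(a + 3)*(a^2 - 2*a - 3) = a*(a + 1)*(a + 3)*(a - 3)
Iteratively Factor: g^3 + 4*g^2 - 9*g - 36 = (g + 4)*(g^2 - 9) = (g + 3)*(g + 4)*(g - 3)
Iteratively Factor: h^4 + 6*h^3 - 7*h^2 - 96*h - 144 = (h + 3)*(h^3 + 3*h^2 - 16*h - 48) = (h + 3)*(h + 4)*(h^2 - h - 12) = (h + 3)^2*(h + 4)*(h - 4)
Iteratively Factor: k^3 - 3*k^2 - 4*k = (k - 4)*(k^2 + k) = k*(k - 4)*(k + 1)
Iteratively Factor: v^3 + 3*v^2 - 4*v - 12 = (v + 3)*(v^2 - 4) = (v + 2)*(v + 3)*(v - 2)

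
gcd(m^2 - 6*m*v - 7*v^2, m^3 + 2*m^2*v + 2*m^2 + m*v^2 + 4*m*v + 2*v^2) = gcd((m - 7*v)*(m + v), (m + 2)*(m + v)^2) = m + v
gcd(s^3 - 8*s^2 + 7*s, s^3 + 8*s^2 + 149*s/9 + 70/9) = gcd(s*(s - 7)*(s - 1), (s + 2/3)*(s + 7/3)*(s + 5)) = 1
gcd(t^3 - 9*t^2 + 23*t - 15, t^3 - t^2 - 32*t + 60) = t - 5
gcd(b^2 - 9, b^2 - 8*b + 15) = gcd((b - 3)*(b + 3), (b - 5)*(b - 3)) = b - 3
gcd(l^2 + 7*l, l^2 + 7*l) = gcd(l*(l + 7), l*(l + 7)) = l^2 + 7*l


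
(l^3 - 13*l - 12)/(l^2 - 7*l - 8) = (l^2 - l - 12)/(l - 8)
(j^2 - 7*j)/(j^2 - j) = (j - 7)/(j - 1)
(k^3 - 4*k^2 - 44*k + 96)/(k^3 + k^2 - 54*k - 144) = (k - 2)/(k + 3)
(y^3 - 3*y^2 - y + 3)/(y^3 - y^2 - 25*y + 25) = (y^2 - 2*y - 3)/(y^2 - 25)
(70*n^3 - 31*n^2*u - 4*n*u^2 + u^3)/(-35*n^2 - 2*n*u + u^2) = -2*n + u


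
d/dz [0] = 0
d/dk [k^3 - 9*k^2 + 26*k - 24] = 3*k^2 - 18*k + 26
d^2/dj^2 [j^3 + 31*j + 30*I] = 6*j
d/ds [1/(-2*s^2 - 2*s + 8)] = (s + 1/2)/(s^2 + s - 4)^2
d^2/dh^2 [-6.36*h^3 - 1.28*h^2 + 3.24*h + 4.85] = -38.16*h - 2.56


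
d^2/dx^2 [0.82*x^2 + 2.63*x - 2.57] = 1.64000000000000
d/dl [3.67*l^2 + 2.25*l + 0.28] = 7.34*l + 2.25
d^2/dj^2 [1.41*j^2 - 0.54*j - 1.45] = 2.82000000000000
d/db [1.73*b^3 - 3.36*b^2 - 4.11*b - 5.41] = 5.19*b^2 - 6.72*b - 4.11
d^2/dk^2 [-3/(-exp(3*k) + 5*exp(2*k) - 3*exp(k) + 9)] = 3*((-9*exp(2*k) + 20*exp(k) - 3)*(exp(3*k) - 5*exp(2*k) + 3*exp(k) - 9) + 2*(3*exp(2*k) - 10*exp(k) + 3)^2*exp(k))*exp(k)/(exp(3*k) - 5*exp(2*k) + 3*exp(k) - 9)^3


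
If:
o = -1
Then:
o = -1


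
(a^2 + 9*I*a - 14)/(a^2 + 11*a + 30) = (a^2 + 9*I*a - 14)/(a^2 + 11*a + 30)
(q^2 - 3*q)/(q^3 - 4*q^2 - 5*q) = (3 - q)/(-q^2 + 4*q + 5)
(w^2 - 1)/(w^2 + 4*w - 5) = (w + 1)/(w + 5)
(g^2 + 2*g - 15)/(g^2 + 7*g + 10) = (g - 3)/(g + 2)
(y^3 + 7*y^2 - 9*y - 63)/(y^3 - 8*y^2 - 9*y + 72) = (y + 7)/(y - 8)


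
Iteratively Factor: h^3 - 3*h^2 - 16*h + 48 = (h - 3)*(h^2 - 16) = (h - 4)*(h - 3)*(h + 4)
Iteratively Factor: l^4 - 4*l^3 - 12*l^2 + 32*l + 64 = (l + 2)*(l^3 - 6*l^2 + 32) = (l - 4)*(l + 2)*(l^2 - 2*l - 8) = (l - 4)^2*(l + 2)*(l + 2)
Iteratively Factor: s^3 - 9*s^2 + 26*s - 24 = (s - 3)*(s^2 - 6*s + 8) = (s - 3)*(s - 2)*(s - 4)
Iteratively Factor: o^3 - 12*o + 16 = (o - 2)*(o^2 + 2*o - 8) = (o - 2)^2*(o + 4)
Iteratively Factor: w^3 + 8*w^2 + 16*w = (w + 4)*(w^2 + 4*w) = (w + 4)^2*(w)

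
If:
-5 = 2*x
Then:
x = -5/2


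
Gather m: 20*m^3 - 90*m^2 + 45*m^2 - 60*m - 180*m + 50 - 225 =20*m^3 - 45*m^2 - 240*m - 175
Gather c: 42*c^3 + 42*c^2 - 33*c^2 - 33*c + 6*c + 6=42*c^3 + 9*c^2 - 27*c + 6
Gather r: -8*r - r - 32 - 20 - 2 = -9*r - 54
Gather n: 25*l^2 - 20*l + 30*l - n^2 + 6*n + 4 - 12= 25*l^2 + 10*l - n^2 + 6*n - 8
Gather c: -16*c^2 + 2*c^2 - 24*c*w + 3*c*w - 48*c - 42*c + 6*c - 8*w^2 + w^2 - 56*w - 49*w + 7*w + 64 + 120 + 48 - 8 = -14*c^2 + c*(-21*w - 84) - 7*w^2 - 98*w + 224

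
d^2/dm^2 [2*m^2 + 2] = 4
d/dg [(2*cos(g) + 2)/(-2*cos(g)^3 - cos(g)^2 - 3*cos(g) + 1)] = -8*(-7*sin(g)^2 + 5*cos(g) + cos(3*g) + 11)*sin(g)/(-2*sin(g)^2 + 9*cos(g) + cos(3*g))^2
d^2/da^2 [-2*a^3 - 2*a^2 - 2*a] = -12*a - 4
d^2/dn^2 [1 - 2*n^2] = -4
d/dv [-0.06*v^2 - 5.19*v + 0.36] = -0.12*v - 5.19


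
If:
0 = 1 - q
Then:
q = 1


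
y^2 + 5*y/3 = y*(y + 5/3)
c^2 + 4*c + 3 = (c + 1)*(c + 3)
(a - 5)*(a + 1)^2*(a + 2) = a^4 - a^3 - 15*a^2 - 23*a - 10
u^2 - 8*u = u*(u - 8)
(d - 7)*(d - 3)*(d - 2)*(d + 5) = d^4 - 7*d^3 - 19*d^2 + 163*d - 210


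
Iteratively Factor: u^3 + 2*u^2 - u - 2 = (u + 2)*(u^2 - 1) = (u - 1)*(u + 2)*(u + 1)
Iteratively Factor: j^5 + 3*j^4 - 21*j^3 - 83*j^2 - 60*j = (j + 1)*(j^4 + 2*j^3 - 23*j^2 - 60*j) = (j + 1)*(j + 3)*(j^3 - j^2 - 20*j) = (j - 5)*(j + 1)*(j + 3)*(j^2 + 4*j) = (j - 5)*(j + 1)*(j + 3)*(j + 4)*(j)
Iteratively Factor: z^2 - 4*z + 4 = (z - 2)*(z - 2)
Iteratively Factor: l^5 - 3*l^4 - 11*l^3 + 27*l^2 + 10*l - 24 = (l + 1)*(l^4 - 4*l^3 - 7*l^2 + 34*l - 24) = (l - 2)*(l + 1)*(l^3 - 2*l^2 - 11*l + 12) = (l - 4)*(l - 2)*(l + 1)*(l^2 + 2*l - 3) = (l - 4)*(l - 2)*(l - 1)*(l + 1)*(l + 3)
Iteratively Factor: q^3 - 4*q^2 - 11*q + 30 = (q + 3)*(q^2 - 7*q + 10) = (q - 2)*(q + 3)*(q - 5)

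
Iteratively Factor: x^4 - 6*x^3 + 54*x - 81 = (x - 3)*(x^3 - 3*x^2 - 9*x + 27) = (x - 3)^2*(x^2 - 9) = (x - 3)^2*(x + 3)*(x - 3)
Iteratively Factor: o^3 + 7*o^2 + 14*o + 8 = (o + 2)*(o^2 + 5*o + 4) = (o + 2)*(o + 4)*(o + 1)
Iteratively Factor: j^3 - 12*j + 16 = (j + 4)*(j^2 - 4*j + 4) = (j - 2)*(j + 4)*(j - 2)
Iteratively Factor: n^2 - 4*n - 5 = (n + 1)*(n - 5)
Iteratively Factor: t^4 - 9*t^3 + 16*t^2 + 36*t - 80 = (t - 5)*(t^3 - 4*t^2 - 4*t + 16) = (t - 5)*(t + 2)*(t^2 - 6*t + 8) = (t - 5)*(t - 4)*(t + 2)*(t - 2)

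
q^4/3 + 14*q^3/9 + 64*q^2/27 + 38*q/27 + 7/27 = (q/3 + 1/3)*(q + 1/3)*(q + 1)*(q + 7/3)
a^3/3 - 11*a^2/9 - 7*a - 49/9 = (a/3 + 1/3)*(a - 7)*(a + 7/3)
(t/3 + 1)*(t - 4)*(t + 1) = t^3/3 - 13*t/3 - 4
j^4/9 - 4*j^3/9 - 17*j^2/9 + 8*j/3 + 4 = (j/3 + 1/3)*(j/3 + 1)*(j - 6)*(j - 2)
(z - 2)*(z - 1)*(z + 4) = z^3 + z^2 - 10*z + 8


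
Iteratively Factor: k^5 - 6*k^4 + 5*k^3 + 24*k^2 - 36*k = (k - 2)*(k^4 - 4*k^3 - 3*k^2 + 18*k) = k*(k - 2)*(k^3 - 4*k^2 - 3*k + 18) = k*(k - 3)*(k - 2)*(k^2 - k - 6) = k*(k - 3)^2*(k - 2)*(k + 2)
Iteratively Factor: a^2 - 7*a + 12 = (a - 3)*(a - 4)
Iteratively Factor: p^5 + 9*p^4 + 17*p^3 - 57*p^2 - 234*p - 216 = (p - 3)*(p^4 + 12*p^3 + 53*p^2 + 102*p + 72) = (p - 3)*(p + 3)*(p^3 + 9*p^2 + 26*p + 24) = (p - 3)*(p + 2)*(p + 3)*(p^2 + 7*p + 12) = (p - 3)*(p + 2)*(p + 3)^2*(p + 4)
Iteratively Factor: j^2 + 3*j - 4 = (j + 4)*(j - 1)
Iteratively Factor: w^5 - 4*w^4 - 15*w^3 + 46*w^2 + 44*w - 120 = (w - 2)*(w^4 - 2*w^3 - 19*w^2 + 8*w + 60) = (w - 2)*(w + 3)*(w^3 - 5*w^2 - 4*w + 20) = (w - 2)*(w + 2)*(w + 3)*(w^2 - 7*w + 10) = (w - 5)*(w - 2)*(w + 2)*(w + 3)*(w - 2)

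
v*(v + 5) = v^2 + 5*v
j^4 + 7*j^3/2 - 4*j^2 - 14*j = j*(j - 2)*(j + 2)*(j + 7/2)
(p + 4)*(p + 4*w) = p^2 + 4*p*w + 4*p + 16*w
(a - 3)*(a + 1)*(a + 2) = a^3 - 7*a - 6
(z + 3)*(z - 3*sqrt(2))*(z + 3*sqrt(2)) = z^3 + 3*z^2 - 18*z - 54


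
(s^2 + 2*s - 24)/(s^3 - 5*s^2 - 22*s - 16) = (-s^2 - 2*s + 24)/(-s^3 + 5*s^2 + 22*s + 16)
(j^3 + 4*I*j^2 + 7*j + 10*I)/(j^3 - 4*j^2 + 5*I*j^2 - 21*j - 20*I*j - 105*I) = (j^2 - I*j + 2)/(j^2 - 4*j - 21)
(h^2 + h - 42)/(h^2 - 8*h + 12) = (h + 7)/(h - 2)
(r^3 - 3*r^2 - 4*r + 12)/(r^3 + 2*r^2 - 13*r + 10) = (r^2 - r - 6)/(r^2 + 4*r - 5)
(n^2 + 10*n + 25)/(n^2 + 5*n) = (n + 5)/n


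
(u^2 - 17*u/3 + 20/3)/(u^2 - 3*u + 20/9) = 3*(u - 4)/(3*u - 4)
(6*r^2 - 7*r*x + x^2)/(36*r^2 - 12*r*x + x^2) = (-r + x)/(-6*r + x)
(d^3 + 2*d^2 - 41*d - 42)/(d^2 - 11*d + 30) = (d^2 + 8*d + 7)/(d - 5)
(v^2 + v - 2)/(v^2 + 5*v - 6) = (v + 2)/(v + 6)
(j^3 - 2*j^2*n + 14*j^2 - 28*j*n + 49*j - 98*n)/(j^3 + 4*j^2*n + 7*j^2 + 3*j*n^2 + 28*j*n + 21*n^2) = (j^2 - 2*j*n + 7*j - 14*n)/(j^2 + 4*j*n + 3*n^2)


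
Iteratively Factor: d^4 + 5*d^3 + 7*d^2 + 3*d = (d)*(d^3 + 5*d^2 + 7*d + 3) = d*(d + 1)*(d^2 + 4*d + 3) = d*(d + 1)*(d + 3)*(d + 1)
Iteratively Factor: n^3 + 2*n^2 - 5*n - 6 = (n + 1)*(n^2 + n - 6) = (n + 1)*(n + 3)*(n - 2)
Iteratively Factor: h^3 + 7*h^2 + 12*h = (h)*(h^2 + 7*h + 12) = h*(h + 3)*(h + 4)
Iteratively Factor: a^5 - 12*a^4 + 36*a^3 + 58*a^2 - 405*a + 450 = (a - 5)*(a^4 - 7*a^3 + a^2 + 63*a - 90) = (a - 5)^2*(a^3 - 2*a^2 - 9*a + 18) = (a - 5)^2*(a - 3)*(a^2 + a - 6) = (a - 5)^2*(a - 3)*(a + 3)*(a - 2)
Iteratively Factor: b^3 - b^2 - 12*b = (b)*(b^2 - b - 12) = b*(b - 4)*(b + 3)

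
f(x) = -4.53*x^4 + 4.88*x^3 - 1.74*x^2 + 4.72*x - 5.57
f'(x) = -18.12*x^3 + 14.64*x^2 - 3.48*x + 4.72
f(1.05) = -2.39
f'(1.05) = -3.77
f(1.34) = -5.23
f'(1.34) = -17.25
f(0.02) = -5.48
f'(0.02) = 4.66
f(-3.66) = -1098.28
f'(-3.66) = 1101.95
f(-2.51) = -285.35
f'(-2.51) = 392.22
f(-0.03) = -5.71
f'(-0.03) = 4.84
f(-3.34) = -786.32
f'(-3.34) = 854.81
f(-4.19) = -1811.09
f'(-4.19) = 1609.23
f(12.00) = -85700.93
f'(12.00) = -29240.24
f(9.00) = -26267.84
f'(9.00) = -12050.24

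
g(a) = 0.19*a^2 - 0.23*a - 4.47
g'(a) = 0.38*a - 0.23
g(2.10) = -4.12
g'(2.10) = 0.57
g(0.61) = -4.54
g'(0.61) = 0.00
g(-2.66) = -2.51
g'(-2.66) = -1.24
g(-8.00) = 9.53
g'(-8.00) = -3.27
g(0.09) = -4.49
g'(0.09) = -0.20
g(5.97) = 0.93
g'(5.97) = 2.04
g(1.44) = -4.41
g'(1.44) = 0.32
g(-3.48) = -1.37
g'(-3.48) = -1.55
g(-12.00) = 25.65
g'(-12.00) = -4.79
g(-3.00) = -2.07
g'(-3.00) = -1.37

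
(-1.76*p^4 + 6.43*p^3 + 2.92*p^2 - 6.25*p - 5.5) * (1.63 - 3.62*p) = 6.3712*p^5 - 26.1454*p^4 - 0.089500000000001*p^3 + 27.3846*p^2 + 9.7225*p - 8.965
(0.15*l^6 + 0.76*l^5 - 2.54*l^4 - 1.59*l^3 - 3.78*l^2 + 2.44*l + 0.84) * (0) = 0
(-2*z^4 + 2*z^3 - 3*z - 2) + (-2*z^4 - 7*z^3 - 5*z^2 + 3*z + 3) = -4*z^4 - 5*z^3 - 5*z^2 + 1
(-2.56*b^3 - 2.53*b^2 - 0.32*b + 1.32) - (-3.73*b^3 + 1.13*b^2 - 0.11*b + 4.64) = 1.17*b^3 - 3.66*b^2 - 0.21*b - 3.32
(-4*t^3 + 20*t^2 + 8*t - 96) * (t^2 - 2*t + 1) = -4*t^5 + 28*t^4 - 36*t^3 - 92*t^2 + 200*t - 96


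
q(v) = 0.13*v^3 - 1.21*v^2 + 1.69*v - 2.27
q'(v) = 0.39*v^2 - 2.42*v + 1.69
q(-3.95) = -35.84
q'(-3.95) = 17.33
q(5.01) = -7.83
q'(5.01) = -0.65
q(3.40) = -5.40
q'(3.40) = -2.03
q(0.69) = -1.64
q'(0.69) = 0.21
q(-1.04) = -5.48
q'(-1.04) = 4.63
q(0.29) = -1.88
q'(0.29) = 1.02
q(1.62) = -2.16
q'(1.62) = -1.21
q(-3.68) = -31.35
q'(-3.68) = 15.88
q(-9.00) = -210.26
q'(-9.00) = 55.06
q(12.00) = 68.41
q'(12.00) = 28.81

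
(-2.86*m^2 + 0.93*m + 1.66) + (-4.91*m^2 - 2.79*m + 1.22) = -7.77*m^2 - 1.86*m + 2.88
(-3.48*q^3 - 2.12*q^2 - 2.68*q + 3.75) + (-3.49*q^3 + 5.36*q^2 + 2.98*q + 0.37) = -6.97*q^3 + 3.24*q^2 + 0.3*q + 4.12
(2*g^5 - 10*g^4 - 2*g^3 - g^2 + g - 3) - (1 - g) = 2*g^5 - 10*g^4 - 2*g^3 - g^2 + 2*g - 4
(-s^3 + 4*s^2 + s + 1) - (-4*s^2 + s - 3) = -s^3 + 8*s^2 + 4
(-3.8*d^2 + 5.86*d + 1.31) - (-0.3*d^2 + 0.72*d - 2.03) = -3.5*d^2 + 5.14*d + 3.34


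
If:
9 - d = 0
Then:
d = 9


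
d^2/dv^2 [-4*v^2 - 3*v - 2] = -8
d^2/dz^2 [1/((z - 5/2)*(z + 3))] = 4*(4*(z + 3)^2 + 2*(z + 3)*(2*z - 5) + (2*z - 5)^2)/((z + 3)^3*(2*z - 5)^3)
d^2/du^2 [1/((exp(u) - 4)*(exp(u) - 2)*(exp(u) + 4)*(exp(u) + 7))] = (16*exp(7*u) + 115*exp(6*u) - 135*exp(5*u) - 1570*exp(4*u) - 784*exp(3*u) - 2880*exp(2*u) + 33280*exp(u) + 17920)*exp(u)/(exp(12*u) + 15*exp(11*u) - 15*exp(10*u) - 1015*exp(9*u) - 1278*exp(8*u) + 28620*exp(7*u) + 40680*exp(6*u) - 429120*exp(5*u) - 358272*exp(4*u) + 3466240*exp(3*u) - 215040*exp(2*u) - 12042240*exp(u) + 11239424)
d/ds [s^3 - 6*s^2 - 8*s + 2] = 3*s^2 - 12*s - 8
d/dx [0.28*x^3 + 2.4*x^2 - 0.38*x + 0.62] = 0.84*x^2 + 4.8*x - 0.38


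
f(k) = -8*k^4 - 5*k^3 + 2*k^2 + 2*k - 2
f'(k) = -32*k^3 - 15*k^2 + 4*k + 2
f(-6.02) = -9357.66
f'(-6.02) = 6415.66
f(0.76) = -4.19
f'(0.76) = -17.67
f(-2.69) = -314.47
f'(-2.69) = 505.58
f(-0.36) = -2.36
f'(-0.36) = 0.11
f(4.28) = -3033.33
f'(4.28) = -2764.54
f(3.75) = -1812.08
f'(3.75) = -1881.44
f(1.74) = -92.14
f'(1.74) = -205.03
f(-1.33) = -14.39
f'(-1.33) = 45.43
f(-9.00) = -48701.00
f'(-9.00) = 22079.00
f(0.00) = -2.00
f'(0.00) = 2.00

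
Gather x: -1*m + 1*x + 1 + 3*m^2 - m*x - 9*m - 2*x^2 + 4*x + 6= 3*m^2 - 10*m - 2*x^2 + x*(5 - m) + 7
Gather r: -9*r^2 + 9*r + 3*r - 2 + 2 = -9*r^2 + 12*r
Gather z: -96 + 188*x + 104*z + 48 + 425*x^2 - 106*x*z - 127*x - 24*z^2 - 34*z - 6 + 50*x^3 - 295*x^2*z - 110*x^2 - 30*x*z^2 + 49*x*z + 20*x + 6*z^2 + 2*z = 50*x^3 + 315*x^2 + 81*x + z^2*(-30*x - 18) + z*(-295*x^2 - 57*x + 72) - 54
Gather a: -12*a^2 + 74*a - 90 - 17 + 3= -12*a^2 + 74*a - 104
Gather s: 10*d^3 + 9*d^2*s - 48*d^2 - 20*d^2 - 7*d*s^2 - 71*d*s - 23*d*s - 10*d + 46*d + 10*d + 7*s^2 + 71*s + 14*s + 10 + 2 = 10*d^3 - 68*d^2 + 46*d + s^2*(7 - 7*d) + s*(9*d^2 - 94*d + 85) + 12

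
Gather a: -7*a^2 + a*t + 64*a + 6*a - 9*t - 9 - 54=-7*a^2 + a*(t + 70) - 9*t - 63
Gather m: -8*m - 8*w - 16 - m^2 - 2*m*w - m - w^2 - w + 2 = -m^2 + m*(-2*w - 9) - w^2 - 9*w - 14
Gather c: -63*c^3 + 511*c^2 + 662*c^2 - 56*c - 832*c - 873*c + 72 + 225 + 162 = -63*c^3 + 1173*c^2 - 1761*c + 459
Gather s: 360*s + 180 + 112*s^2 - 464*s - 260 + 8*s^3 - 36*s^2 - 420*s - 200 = 8*s^3 + 76*s^2 - 524*s - 280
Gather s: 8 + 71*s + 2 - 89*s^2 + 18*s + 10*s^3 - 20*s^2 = 10*s^3 - 109*s^2 + 89*s + 10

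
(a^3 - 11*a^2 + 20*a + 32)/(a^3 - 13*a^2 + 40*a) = (a^2 - 3*a - 4)/(a*(a - 5))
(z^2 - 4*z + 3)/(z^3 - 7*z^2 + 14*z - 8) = (z - 3)/(z^2 - 6*z + 8)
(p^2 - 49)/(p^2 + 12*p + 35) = (p - 7)/(p + 5)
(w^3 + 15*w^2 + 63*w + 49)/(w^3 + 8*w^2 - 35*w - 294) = (w + 1)/(w - 6)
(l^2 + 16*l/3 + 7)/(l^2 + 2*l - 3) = (l + 7/3)/(l - 1)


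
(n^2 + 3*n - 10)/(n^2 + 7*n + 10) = (n - 2)/(n + 2)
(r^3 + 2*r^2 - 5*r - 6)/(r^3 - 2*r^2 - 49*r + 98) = (r^2 + 4*r + 3)/(r^2 - 49)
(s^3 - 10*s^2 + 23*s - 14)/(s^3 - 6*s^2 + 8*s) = (s^2 - 8*s + 7)/(s*(s - 4))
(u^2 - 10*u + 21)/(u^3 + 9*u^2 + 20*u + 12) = (u^2 - 10*u + 21)/(u^3 + 9*u^2 + 20*u + 12)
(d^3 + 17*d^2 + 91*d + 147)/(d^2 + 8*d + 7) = (d^2 + 10*d + 21)/(d + 1)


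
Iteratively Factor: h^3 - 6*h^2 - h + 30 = (h - 3)*(h^2 - 3*h - 10) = (h - 3)*(h + 2)*(h - 5)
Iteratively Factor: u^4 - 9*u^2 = (u + 3)*(u^3 - 3*u^2) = u*(u + 3)*(u^2 - 3*u) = u*(u - 3)*(u + 3)*(u)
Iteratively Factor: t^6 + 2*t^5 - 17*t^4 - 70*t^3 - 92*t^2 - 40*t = (t - 5)*(t^5 + 7*t^4 + 18*t^3 + 20*t^2 + 8*t) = t*(t - 5)*(t^4 + 7*t^3 + 18*t^2 + 20*t + 8) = t*(t - 5)*(t + 1)*(t^3 + 6*t^2 + 12*t + 8) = t*(t - 5)*(t + 1)*(t + 2)*(t^2 + 4*t + 4) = t*(t - 5)*(t + 1)*(t + 2)^2*(t + 2)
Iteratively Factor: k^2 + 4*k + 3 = (k + 1)*(k + 3)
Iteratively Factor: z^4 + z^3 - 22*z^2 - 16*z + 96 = (z - 2)*(z^3 + 3*z^2 - 16*z - 48) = (z - 2)*(z + 3)*(z^2 - 16) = (z - 2)*(z + 3)*(z + 4)*(z - 4)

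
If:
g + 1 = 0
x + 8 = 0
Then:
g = -1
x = -8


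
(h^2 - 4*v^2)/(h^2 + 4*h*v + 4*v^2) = (h - 2*v)/(h + 2*v)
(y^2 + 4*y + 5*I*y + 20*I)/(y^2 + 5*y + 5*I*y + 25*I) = (y + 4)/(y + 5)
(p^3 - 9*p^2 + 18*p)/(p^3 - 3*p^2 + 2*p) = (p^2 - 9*p + 18)/(p^2 - 3*p + 2)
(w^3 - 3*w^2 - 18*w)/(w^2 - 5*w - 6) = w*(w + 3)/(w + 1)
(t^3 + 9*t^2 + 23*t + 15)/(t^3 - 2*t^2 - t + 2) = (t^2 + 8*t + 15)/(t^2 - 3*t + 2)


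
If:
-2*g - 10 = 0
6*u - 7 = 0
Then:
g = -5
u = 7/6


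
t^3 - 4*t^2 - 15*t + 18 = (t - 6)*(t - 1)*(t + 3)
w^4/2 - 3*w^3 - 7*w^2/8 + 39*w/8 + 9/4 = (w/2 + 1/2)*(w - 6)*(w - 3/2)*(w + 1/2)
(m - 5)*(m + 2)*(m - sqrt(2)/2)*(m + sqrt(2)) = m^4 - 3*m^3 + sqrt(2)*m^3/2 - 11*m^2 - 3*sqrt(2)*m^2/2 - 5*sqrt(2)*m + 3*m + 10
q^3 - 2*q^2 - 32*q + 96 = (q - 4)^2*(q + 6)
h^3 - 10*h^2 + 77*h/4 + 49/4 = (h - 7)*(h - 7/2)*(h + 1/2)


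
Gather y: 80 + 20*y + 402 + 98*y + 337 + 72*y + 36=190*y + 855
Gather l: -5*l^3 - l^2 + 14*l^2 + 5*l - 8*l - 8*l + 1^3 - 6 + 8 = -5*l^3 + 13*l^2 - 11*l + 3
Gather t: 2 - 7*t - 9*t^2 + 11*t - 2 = -9*t^2 + 4*t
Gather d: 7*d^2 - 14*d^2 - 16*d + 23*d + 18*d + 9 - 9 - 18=-7*d^2 + 25*d - 18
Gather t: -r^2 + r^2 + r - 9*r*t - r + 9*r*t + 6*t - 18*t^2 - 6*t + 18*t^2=0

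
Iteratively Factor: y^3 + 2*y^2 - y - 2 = (y - 1)*(y^2 + 3*y + 2) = (y - 1)*(y + 1)*(y + 2)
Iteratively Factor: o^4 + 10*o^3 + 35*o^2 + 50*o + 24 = (o + 1)*(o^3 + 9*o^2 + 26*o + 24) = (o + 1)*(o + 2)*(o^2 + 7*o + 12) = (o + 1)*(o + 2)*(o + 4)*(o + 3)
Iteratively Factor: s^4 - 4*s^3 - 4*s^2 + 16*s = (s + 2)*(s^3 - 6*s^2 + 8*s) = s*(s + 2)*(s^2 - 6*s + 8) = s*(s - 4)*(s + 2)*(s - 2)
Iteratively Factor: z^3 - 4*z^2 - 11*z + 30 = (z + 3)*(z^2 - 7*z + 10) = (z - 2)*(z + 3)*(z - 5)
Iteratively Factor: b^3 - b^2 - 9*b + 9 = (b - 3)*(b^2 + 2*b - 3) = (b - 3)*(b - 1)*(b + 3)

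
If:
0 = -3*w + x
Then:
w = x/3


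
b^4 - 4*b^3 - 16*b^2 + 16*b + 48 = (b - 6)*(b - 2)*(b + 2)^2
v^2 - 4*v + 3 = (v - 3)*(v - 1)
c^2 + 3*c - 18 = (c - 3)*(c + 6)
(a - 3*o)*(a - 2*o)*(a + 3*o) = a^3 - 2*a^2*o - 9*a*o^2 + 18*o^3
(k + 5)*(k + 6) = k^2 + 11*k + 30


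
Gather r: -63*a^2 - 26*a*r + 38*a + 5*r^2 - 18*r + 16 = -63*a^2 + 38*a + 5*r^2 + r*(-26*a - 18) + 16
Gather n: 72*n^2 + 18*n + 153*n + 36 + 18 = 72*n^2 + 171*n + 54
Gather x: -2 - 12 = -14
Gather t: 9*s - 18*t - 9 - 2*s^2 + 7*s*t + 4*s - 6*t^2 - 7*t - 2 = -2*s^2 + 13*s - 6*t^2 + t*(7*s - 25) - 11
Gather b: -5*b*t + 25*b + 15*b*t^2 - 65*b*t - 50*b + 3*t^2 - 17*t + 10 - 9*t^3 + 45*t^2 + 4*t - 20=b*(15*t^2 - 70*t - 25) - 9*t^3 + 48*t^2 - 13*t - 10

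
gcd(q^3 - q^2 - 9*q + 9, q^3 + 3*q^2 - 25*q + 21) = q^2 - 4*q + 3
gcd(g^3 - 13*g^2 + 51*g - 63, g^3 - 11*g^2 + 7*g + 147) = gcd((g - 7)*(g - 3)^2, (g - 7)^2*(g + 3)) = g - 7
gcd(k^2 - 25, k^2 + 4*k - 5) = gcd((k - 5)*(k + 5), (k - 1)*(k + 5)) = k + 5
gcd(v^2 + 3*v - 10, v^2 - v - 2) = v - 2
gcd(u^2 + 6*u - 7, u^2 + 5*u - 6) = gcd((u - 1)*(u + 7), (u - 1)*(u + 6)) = u - 1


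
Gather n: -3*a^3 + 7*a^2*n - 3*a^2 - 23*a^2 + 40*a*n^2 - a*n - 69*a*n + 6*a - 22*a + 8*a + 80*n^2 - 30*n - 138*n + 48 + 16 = -3*a^3 - 26*a^2 - 8*a + n^2*(40*a + 80) + n*(7*a^2 - 70*a - 168) + 64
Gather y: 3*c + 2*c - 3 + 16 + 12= 5*c + 25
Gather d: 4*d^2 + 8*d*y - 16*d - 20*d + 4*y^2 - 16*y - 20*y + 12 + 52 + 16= 4*d^2 + d*(8*y - 36) + 4*y^2 - 36*y + 80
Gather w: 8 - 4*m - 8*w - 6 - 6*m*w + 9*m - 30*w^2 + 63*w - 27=5*m - 30*w^2 + w*(55 - 6*m) - 25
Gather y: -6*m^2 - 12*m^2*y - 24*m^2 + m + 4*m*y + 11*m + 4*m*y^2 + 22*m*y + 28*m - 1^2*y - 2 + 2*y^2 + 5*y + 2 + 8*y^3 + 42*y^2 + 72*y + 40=-30*m^2 + 40*m + 8*y^3 + y^2*(4*m + 44) + y*(-12*m^2 + 26*m + 76) + 40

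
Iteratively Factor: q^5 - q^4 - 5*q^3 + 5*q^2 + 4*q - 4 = (q - 2)*(q^4 + q^3 - 3*q^2 - q + 2) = (q - 2)*(q - 1)*(q^3 + 2*q^2 - q - 2) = (q - 2)*(q - 1)^2*(q^2 + 3*q + 2) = (q - 2)*(q - 1)^2*(q + 2)*(q + 1)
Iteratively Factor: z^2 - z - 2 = (z - 2)*(z + 1)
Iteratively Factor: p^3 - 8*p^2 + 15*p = (p - 3)*(p^2 - 5*p) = p*(p - 3)*(p - 5)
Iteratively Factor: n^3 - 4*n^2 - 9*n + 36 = (n + 3)*(n^2 - 7*n + 12) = (n - 3)*(n + 3)*(n - 4)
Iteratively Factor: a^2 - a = (a - 1)*(a)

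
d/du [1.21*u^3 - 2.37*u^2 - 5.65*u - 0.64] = 3.63*u^2 - 4.74*u - 5.65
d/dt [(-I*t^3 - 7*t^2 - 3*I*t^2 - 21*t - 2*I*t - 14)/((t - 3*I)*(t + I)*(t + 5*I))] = (t^4*(10 + 3*I) + t^3*(42 - 22*I) + t^2*(-10 + 24*I) + t*(90 - 126*I) + 212 - 315*I)/(t^6 + 6*I*t^5 + 17*t^4 + 108*I*t^3 + 79*t^2 + 390*I*t - 225)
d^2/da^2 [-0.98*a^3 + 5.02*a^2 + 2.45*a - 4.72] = 10.04 - 5.88*a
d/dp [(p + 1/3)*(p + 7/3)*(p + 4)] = 3*p^2 + 40*p/3 + 103/9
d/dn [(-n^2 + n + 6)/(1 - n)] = (n^2 - 2*n + 7)/(n^2 - 2*n + 1)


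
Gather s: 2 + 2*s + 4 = 2*s + 6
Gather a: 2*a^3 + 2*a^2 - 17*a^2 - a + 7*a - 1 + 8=2*a^3 - 15*a^2 + 6*a + 7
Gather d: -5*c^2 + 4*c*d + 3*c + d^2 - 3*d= -5*c^2 + 3*c + d^2 + d*(4*c - 3)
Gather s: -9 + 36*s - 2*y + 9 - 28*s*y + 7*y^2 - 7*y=s*(36 - 28*y) + 7*y^2 - 9*y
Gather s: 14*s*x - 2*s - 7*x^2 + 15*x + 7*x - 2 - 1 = s*(14*x - 2) - 7*x^2 + 22*x - 3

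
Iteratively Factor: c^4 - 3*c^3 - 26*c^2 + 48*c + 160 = (c + 4)*(c^3 - 7*c^2 + 2*c + 40) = (c - 5)*(c + 4)*(c^2 - 2*c - 8) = (c - 5)*(c + 2)*(c + 4)*(c - 4)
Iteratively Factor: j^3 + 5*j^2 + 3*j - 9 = (j - 1)*(j^2 + 6*j + 9) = (j - 1)*(j + 3)*(j + 3)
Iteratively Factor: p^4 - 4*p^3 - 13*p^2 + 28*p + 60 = (p + 2)*(p^3 - 6*p^2 - p + 30) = (p + 2)^2*(p^2 - 8*p + 15) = (p - 5)*(p + 2)^2*(p - 3)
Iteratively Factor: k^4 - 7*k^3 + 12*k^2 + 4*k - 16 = (k + 1)*(k^3 - 8*k^2 + 20*k - 16) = (k - 2)*(k + 1)*(k^2 - 6*k + 8) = (k - 4)*(k - 2)*(k + 1)*(k - 2)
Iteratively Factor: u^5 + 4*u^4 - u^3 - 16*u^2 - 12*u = (u)*(u^4 + 4*u^3 - u^2 - 16*u - 12) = u*(u + 3)*(u^3 + u^2 - 4*u - 4) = u*(u - 2)*(u + 3)*(u^2 + 3*u + 2) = u*(u - 2)*(u + 2)*(u + 3)*(u + 1)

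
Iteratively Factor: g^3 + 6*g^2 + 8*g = (g + 2)*(g^2 + 4*g) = g*(g + 2)*(g + 4)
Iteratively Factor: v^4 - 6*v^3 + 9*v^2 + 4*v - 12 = (v + 1)*(v^3 - 7*v^2 + 16*v - 12) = (v - 2)*(v + 1)*(v^2 - 5*v + 6) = (v - 2)^2*(v + 1)*(v - 3)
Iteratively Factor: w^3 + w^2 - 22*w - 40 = (w + 2)*(w^2 - w - 20) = (w - 5)*(w + 2)*(w + 4)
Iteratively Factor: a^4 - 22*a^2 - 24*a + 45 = (a - 1)*(a^3 + a^2 - 21*a - 45) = (a - 1)*(a + 3)*(a^2 - 2*a - 15) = (a - 5)*(a - 1)*(a + 3)*(a + 3)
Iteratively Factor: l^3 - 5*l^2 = (l)*(l^2 - 5*l) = l^2*(l - 5)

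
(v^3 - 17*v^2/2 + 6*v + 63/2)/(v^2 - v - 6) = (2*v^2 - 11*v - 21)/(2*(v + 2))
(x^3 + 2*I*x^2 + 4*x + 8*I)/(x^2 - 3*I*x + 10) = (x^2 + 4)/(x - 5*I)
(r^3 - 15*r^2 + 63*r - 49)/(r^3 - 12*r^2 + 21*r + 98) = (r - 1)/(r + 2)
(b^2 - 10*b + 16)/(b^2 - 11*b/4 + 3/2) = 4*(b - 8)/(4*b - 3)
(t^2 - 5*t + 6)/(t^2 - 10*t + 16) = (t - 3)/(t - 8)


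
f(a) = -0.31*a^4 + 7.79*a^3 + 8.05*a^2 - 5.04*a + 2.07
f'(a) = -1.24*a^3 + 23.37*a^2 + 16.1*a - 5.04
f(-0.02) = 2.17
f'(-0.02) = -5.35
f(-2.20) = -38.09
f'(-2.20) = 85.85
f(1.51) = 38.02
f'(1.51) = 68.29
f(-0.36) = 4.56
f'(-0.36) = -7.75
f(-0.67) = 6.66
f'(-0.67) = -4.96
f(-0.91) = 7.24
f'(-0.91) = 0.60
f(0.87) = 8.73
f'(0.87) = 25.84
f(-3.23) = -193.92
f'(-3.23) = 228.56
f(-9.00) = -7013.34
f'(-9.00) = 2646.99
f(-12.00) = -18667.53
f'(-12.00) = 5309.76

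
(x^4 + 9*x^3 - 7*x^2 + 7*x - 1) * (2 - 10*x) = -10*x^5 - 88*x^4 + 88*x^3 - 84*x^2 + 24*x - 2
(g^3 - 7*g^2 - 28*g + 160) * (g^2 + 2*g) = g^5 - 5*g^4 - 42*g^3 + 104*g^2 + 320*g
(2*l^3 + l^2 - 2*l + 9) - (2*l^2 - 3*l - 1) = 2*l^3 - l^2 + l + 10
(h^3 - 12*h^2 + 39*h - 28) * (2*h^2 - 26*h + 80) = 2*h^5 - 50*h^4 + 470*h^3 - 2030*h^2 + 3848*h - 2240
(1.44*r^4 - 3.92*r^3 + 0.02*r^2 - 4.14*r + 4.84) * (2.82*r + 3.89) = 4.0608*r^5 - 5.4528*r^4 - 15.1924*r^3 - 11.597*r^2 - 2.4558*r + 18.8276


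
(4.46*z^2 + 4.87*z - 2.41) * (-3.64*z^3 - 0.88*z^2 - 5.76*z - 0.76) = -16.2344*z^5 - 21.6516*z^4 - 21.2028*z^3 - 29.32*z^2 + 10.1804*z + 1.8316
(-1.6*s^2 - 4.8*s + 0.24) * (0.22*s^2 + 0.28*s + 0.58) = -0.352*s^4 - 1.504*s^3 - 2.2192*s^2 - 2.7168*s + 0.1392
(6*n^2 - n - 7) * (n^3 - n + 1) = 6*n^5 - n^4 - 13*n^3 + 7*n^2 + 6*n - 7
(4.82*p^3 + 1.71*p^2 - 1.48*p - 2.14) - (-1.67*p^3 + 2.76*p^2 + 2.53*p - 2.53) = 6.49*p^3 - 1.05*p^2 - 4.01*p + 0.39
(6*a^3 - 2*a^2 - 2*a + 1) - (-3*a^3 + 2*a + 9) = 9*a^3 - 2*a^2 - 4*a - 8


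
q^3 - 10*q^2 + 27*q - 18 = (q - 6)*(q - 3)*(q - 1)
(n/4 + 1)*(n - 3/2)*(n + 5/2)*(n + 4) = n^4/4 + 9*n^3/4 + 81*n^2/16 - 7*n/2 - 15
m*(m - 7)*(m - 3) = m^3 - 10*m^2 + 21*m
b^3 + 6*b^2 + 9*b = b*(b + 3)^2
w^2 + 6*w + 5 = (w + 1)*(w + 5)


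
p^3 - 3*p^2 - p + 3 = (p - 3)*(p - 1)*(p + 1)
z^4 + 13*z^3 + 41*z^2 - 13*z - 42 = (z - 1)*(z + 1)*(z + 6)*(z + 7)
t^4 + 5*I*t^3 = t^3*(t + 5*I)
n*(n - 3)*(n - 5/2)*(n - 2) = n^4 - 15*n^3/2 + 37*n^2/2 - 15*n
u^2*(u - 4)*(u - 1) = u^4 - 5*u^3 + 4*u^2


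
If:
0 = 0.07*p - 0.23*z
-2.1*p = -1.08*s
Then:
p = 3.28571428571429*z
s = 6.38888888888889*z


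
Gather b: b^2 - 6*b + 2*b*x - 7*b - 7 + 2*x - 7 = b^2 + b*(2*x - 13) + 2*x - 14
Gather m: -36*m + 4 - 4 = -36*m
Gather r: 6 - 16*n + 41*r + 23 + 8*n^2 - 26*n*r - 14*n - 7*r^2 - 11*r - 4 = 8*n^2 - 30*n - 7*r^2 + r*(30 - 26*n) + 25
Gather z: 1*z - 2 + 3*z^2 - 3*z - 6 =3*z^2 - 2*z - 8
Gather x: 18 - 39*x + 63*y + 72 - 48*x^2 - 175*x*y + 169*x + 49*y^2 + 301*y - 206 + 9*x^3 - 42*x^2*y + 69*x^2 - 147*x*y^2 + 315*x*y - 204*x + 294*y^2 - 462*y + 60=9*x^3 + x^2*(21 - 42*y) + x*(-147*y^2 + 140*y - 74) + 343*y^2 - 98*y - 56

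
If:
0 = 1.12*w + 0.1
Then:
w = -0.09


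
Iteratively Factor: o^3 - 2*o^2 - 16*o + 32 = (o - 4)*(o^2 + 2*o - 8) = (o - 4)*(o + 4)*(o - 2)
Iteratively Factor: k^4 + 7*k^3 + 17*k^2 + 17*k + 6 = (k + 3)*(k^3 + 4*k^2 + 5*k + 2) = (k + 1)*(k + 3)*(k^2 + 3*k + 2) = (k + 1)*(k + 2)*(k + 3)*(k + 1)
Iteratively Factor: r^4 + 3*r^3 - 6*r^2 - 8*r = (r + 1)*(r^3 + 2*r^2 - 8*r) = r*(r + 1)*(r^2 + 2*r - 8) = r*(r - 2)*(r + 1)*(r + 4)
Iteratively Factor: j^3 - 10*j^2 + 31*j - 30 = (j - 3)*(j^2 - 7*j + 10) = (j - 5)*(j - 3)*(j - 2)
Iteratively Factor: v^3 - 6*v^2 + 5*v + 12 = (v - 3)*(v^2 - 3*v - 4) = (v - 4)*(v - 3)*(v + 1)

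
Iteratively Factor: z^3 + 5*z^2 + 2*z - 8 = (z + 4)*(z^2 + z - 2) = (z - 1)*(z + 4)*(z + 2)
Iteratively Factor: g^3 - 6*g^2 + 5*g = (g - 1)*(g^2 - 5*g) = g*(g - 1)*(g - 5)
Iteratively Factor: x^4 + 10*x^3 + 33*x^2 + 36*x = (x)*(x^3 + 10*x^2 + 33*x + 36) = x*(x + 3)*(x^2 + 7*x + 12) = x*(x + 3)^2*(x + 4)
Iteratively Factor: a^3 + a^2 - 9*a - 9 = (a + 1)*(a^2 - 9) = (a + 1)*(a + 3)*(a - 3)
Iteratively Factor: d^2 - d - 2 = (d - 2)*(d + 1)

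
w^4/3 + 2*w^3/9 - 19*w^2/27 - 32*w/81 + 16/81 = (w/3 + 1/3)*(w - 4/3)*(w - 1/3)*(w + 4/3)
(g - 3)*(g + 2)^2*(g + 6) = g^4 + 7*g^3 - 2*g^2 - 60*g - 72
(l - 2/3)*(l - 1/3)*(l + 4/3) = l^3 + l^2/3 - 10*l/9 + 8/27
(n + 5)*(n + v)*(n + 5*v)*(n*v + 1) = n^4*v + 6*n^3*v^2 + 5*n^3*v + n^3 + 5*n^2*v^3 + 30*n^2*v^2 + 6*n^2*v + 5*n^2 + 25*n*v^3 + 5*n*v^2 + 30*n*v + 25*v^2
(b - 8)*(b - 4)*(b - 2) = b^3 - 14*b^2 + 56*b - 64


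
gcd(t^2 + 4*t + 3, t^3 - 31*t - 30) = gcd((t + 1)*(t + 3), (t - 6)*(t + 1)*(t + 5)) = t + 1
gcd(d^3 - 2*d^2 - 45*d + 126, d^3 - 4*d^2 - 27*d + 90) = d^2 - 9*d + 18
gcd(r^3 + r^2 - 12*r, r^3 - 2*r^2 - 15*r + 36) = r^2 + r - 12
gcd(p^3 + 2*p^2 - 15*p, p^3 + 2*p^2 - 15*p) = p^3 + 2*p^2 - 15*p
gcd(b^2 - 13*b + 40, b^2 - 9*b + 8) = b - 8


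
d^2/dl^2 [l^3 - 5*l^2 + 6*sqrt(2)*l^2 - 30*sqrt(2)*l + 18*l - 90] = 6*l - 10 + 12*sqrt(2)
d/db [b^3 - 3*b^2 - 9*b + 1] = 3*b^2 - 6*b - 9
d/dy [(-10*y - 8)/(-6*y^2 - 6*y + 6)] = (5*y^2 + 5*y - (2*y + 1)*(5*y + 4) - 5)/(3*(y^2 + y - 1)^2)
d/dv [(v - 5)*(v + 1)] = 2*v - 4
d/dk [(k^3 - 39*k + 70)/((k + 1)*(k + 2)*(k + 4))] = (7*k^4 + 106*k^3 + 87*k^2 - 980*k - 1292)/(k^6 + 14*k^5 + 77*k^4 + 212*k^3 + 308*k^2 + 224*k + 64)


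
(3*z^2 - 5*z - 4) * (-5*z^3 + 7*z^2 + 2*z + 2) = -15*z^5 + 46*z^4 - 9*z^3 - 32*z^2 - 18*z - 8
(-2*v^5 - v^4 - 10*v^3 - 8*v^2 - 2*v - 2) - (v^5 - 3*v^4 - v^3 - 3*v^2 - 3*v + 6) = -3*v^5 + 2*v^4 - 9*v^3 - 5*v^2 + v - 8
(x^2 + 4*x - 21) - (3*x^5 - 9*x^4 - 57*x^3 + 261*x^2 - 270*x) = -3*x^5 + 9*x^4 + 57*x^3 - 260*x^2 + 274*x - 21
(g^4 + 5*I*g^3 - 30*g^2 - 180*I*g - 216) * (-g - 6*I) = -g^5 - 11*I*g^4 + 60*g^3 + 360*I*g^2 - 864*g + 1296*I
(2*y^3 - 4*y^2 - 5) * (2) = 4*y^3 - 8*y^2 - 10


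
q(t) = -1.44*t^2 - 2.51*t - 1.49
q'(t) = -2.88*t - 2.51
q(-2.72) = -5.32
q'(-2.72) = 5.32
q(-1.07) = -0.45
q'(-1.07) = 0.57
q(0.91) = -4.97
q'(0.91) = -5.13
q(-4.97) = -24.58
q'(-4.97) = 11.80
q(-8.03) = -74.19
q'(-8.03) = 20.62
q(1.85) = -11.06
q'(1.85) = -7.84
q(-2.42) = -3.85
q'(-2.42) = 4.46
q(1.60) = -9.19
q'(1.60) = -7.12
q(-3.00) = -6.92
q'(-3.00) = 6.13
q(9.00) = -140.72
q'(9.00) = -28.43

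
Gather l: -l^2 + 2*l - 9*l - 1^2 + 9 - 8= -l^2 - 7*l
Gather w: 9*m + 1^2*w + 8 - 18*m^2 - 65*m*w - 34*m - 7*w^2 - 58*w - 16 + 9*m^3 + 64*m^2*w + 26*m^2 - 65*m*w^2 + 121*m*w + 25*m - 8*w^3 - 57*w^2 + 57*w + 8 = 9*m^3 + 8*m^2 - 8*w^3 + w^2*(-65*m - 64) + w*(64*m^2 + 56*m)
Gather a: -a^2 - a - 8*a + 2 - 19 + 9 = -a^2 - 9*a - 8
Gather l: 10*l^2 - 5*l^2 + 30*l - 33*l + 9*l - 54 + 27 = 5*l^2 + 6*l - 27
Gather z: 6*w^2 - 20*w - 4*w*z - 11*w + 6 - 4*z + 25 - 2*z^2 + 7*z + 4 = 6*w^2 - 31*w - 2*z^2 + z*(3 - 4*w) + 35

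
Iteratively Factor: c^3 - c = (c)*(c^2 - 1) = c*(c - 1)*(c + 1)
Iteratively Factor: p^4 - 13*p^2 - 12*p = (p + 1)*(p^3 - p^2 - 12*p) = (p - 4)*(p + 1)*(p^2 + 3*p) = p*(p - 4)*(p + 1)*(p + 3)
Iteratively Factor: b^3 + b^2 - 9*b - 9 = (b + 1)*(b^2 - 9) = (b - 3)*(b + 1)*(b + 3)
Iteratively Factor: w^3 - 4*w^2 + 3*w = (w - 1)*(w^2 - 3*w) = w*(w - 1)*(w - 3)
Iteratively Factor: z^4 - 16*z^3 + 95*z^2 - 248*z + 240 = (z - 5)*(z^3 - 11*z^2 + 40*z - 48) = (z - 5)*(z - 4)*(z^2 - 7*z + 12) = (z - 5)*(z - 4)*(z - 3)*(z - 4)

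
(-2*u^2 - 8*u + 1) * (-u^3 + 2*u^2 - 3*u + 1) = 2*u^5 + 4*u^4 - 11*u^3 + 24*u^2 - 11*u + 1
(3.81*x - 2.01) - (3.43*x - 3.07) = 0.38*x + 1.06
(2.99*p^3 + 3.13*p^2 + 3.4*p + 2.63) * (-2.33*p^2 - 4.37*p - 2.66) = -6.9667*p^5 - 20.3592*p^4 - 29.5535*p^3 - 29.3117*p^2 - 20.5371*p - 6.9958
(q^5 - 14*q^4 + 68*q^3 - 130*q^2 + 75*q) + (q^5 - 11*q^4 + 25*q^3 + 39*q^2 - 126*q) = 2*q^5 - 25*q^4 + 93*q^3 - 91*q^2 - 51*q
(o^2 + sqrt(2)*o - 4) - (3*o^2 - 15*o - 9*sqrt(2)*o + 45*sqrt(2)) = -2*o^2 + 10*sqrt(2)*o + 15*o - 45*sqrt(2) - 4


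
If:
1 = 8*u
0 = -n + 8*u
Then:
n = 1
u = 1/8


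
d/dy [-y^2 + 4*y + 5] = 4 - 2*y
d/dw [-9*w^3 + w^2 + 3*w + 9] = -27*w^2 + 2*w + 3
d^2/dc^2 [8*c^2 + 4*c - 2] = 16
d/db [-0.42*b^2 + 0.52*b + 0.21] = 0.52 - 0.84*b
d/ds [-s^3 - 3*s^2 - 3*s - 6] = -3*s^2 - 6*s - 3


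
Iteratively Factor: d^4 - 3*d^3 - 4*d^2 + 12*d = (d + 2)*(d^3 - 5*d^2 + 6*d) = (d - 3)*(d + 2)*(d^2 - 2*d) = (d - 3)*(d - 2)*(d + 2)*(d)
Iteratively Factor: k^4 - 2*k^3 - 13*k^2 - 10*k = (k + 1)*(k^3 - 3*k^2 - 10*k) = (k - 5)*(k + 1)*(k^2 + 2*k) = k*(k - 5)*(k + 1)*(k + 2)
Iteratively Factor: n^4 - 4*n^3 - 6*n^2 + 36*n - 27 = (n - 3)*(n^3 - n^2 - 9*n + 9) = (n - 3)^2*(n^2 + 2*n - 3) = (n - 3)^2*(n + 3)*(n - 1)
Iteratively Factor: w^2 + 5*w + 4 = (w + 1)*(w + 4)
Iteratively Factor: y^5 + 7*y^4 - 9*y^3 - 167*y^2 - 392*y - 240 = (y + 1)*(y^4 + 6*y^3 - 15*y^2 - 152*y - 240) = (y + 1)*(y + 4)*(y^3 + 2*y^2 - 23*y - 60) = (y + 1)*(y + 3)*(y + 4)*(y^2 - y - 20) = (y - 5)*(y + 1)*(y + 3)*(y + 4)*(y + 4)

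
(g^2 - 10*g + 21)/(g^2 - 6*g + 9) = (g - 7)/(g - 3)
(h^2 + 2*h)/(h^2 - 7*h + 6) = h*(h + 2)/(h^2 - 7*h + 6)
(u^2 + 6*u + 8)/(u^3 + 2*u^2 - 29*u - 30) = (u^2 + 6*u + 8)/(u^3 + 2*u^2 - 29*u - 30)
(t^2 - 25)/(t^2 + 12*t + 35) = (t - 5)/(t + 7)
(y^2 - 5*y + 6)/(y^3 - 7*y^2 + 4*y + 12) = (y - 3)/(y^2 - 5*y - 6)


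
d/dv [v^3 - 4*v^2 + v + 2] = 3*v^2 - 8*v + 1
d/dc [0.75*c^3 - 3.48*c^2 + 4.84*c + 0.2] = 2.25*c^2 - 6.96*c + 4.84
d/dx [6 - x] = -1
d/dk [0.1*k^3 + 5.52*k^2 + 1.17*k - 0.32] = 0.3*k^2 + 11.04*k + 1.17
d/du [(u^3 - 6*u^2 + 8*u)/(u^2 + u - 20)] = (u^2 + 10*u - 10)/(u^2 + 10*u + 25)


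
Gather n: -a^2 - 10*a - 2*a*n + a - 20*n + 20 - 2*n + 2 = -a^2 - 9*a + n*(-2*a - 22) + 22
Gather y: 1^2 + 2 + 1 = 4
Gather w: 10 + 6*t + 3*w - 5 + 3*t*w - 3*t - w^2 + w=3*t - w^2 + w*(3*t + 4) + 5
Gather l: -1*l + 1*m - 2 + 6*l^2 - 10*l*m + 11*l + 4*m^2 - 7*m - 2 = 6*l^2 + l*(10 - 10*m) + 4*m^2 - 6*m - 4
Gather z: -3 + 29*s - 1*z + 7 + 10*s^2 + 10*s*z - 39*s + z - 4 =10*s^2 + 10*s*z - 10*s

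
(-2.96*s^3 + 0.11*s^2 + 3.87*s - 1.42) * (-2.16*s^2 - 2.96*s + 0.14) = 6.3936*s^5 + 8.524*s^4 - 9.0992*s^3 - 8.3726*s^2 + 4.745*s - 0.1988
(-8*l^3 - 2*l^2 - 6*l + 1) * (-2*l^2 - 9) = 16*l^5 + 4*l^4 + 84*l^3 + 16*l^2 + 54*l - 9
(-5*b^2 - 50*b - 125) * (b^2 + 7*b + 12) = -5*b^4 - 85*b^3 - 535*b^2 - 1475*b - 1500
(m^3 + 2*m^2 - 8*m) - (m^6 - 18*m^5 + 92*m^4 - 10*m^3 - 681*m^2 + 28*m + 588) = -m^6 + 18*m^5 - 92*m^4 + 11*m^3 + 683*m^2 - 36*m - 588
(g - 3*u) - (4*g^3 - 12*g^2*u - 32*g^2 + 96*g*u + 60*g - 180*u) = -4*g^3 + 12*g^2*u + 32*g^2 - 96*g*u - 59*g + 177*u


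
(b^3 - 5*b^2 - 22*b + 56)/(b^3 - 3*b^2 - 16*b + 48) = (b^2 - 9*b + 14)/(b^2 - 7*b + 12)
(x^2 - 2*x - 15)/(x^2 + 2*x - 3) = (x - 5)/(x - 1)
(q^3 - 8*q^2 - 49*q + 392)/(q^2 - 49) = q - 8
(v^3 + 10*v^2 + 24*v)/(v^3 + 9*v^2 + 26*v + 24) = v*(v + 6)/(v^2 + 5*v + 6)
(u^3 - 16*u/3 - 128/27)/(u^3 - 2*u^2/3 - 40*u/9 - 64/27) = (3*u + 4)/(3*u + 2)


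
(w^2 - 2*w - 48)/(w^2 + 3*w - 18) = (w - 8)/(w - 3)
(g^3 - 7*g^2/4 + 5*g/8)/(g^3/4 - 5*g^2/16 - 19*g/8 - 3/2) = 2*g*(-8*g^2 + 14*g - 5)/(-4*g^3 + 5*g^2 + 38*g + 24)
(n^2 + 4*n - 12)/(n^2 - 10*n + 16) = (n + 6)/(n - 8)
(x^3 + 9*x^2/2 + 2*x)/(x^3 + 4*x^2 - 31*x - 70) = x*(2*x^2 + 9*x + 4)/(2*(x^3 + 4*x^2 - 31*x - 70))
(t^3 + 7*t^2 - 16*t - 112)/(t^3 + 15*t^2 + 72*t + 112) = (t - 4)/(t + 4)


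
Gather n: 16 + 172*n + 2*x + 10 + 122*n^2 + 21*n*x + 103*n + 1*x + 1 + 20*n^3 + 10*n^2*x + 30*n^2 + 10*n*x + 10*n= 20*n^3 + n^2*(10*x + 152) + n*(31*x + 285) + 3*x + 27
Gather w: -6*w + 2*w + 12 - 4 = 8 - 4*w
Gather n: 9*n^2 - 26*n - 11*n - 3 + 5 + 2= 9*n^2 - 37*n + 4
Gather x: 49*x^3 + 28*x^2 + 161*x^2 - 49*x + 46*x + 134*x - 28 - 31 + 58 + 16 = 49*x^3 + 189*x^2 + 131*x + 15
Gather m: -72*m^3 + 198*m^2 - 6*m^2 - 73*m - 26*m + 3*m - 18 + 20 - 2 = -72*m^3 + 192*m^2 - 96*m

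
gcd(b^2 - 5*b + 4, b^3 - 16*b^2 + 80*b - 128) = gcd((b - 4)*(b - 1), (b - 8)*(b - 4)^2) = b - 4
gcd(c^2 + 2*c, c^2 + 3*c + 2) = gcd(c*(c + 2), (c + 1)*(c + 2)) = c + 2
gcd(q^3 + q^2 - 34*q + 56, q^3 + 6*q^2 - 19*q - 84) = q^2 + 3*q - 28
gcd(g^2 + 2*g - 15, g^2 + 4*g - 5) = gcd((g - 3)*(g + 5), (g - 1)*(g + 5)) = g + 5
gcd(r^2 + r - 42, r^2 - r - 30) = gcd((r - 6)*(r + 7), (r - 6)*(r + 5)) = r - 6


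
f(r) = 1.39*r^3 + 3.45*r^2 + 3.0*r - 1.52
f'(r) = 4.17*r^2 + 6.9*r + 3.0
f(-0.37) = -2.23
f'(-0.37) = 1.02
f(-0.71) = -2.41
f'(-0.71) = 0.20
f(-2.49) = -9.06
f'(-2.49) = 11.67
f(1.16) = 8.77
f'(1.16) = 16.62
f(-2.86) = -14.40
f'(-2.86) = 17.37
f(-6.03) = -198.93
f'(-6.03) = 113.02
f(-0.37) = -2.23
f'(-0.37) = 1.02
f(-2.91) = -15.29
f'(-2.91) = 18.23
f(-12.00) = -1942.64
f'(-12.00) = 520.68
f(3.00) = 76.06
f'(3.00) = 61.23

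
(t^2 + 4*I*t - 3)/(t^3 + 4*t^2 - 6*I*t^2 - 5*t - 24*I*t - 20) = (t^2 + 4*I*t - 3)/(t^3 + t^2*(4 - 6*I) + t*(-5 - 24*I) - 20)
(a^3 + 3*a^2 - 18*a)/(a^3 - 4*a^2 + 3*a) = (a + 6)/(a - 1)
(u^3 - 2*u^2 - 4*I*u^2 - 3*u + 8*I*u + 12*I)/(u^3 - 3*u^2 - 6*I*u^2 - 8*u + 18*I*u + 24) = (u + 1)/(u - 2*I)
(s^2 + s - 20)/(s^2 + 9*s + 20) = (s - 4)/(s + 4)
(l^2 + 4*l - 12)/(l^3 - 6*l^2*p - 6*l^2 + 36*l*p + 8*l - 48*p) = (-l - 6)/(-l^2 + 6*l*p + 4*l - 24*p)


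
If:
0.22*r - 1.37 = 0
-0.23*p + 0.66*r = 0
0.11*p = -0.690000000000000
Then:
No Solution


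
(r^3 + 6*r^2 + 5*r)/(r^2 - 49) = r*(r^2 + 6*r + 5)/(r^2 - 49)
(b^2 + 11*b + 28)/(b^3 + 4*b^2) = (b + 7)/b^2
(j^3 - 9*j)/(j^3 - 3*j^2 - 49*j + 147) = j*(j + 3)/(j^2 - 49)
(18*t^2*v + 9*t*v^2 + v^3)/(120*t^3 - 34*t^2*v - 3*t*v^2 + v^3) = v*(3*t + v)/(20*t^2 - 9*t*v + v^2)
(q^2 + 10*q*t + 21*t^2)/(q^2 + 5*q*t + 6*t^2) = (q + 7*t)/(q + 2*t)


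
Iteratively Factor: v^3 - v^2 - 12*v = (v + 3)*(v^2 - 4*v) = (v - 4)*(v + 3)*(v)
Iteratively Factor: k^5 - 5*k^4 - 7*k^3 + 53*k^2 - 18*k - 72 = (k - 2)*(k^4 - 3*k^3 - 13*k^2 + 27*k + 36) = (k - 4)*(k - 2)*(k^3 + k^2 - 9*k - 9) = (k - 4)*(k - 2)*(k + 3)*(k^2 - 2*k - 3) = (k - 4)*(k - 2)*(k + 1)*(k + 3)*(k - 3)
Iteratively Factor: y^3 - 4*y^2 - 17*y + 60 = (y - 5)*(y^2 + y - 12) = (y - 5)*(y + 4)*(y - 3)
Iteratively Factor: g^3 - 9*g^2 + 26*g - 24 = (g - 2)*(g^2 - 7*g + 12) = (g - 4)*(g - 2)*(g - 3)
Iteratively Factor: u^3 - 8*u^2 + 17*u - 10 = (u - 1)*(u^2 - 7*u + 10) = (u - 2)*(u - 1)*(u - 5)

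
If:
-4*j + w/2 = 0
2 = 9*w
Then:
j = 1/36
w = 2/9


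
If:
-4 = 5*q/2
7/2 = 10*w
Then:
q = -8/5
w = 7/20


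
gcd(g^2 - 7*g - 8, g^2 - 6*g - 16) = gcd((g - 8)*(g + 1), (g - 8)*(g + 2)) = g - 8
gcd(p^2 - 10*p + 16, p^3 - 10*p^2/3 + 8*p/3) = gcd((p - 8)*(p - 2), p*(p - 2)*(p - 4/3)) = p - 2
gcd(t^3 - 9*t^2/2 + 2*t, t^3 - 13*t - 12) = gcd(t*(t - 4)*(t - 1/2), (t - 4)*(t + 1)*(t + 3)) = t - 4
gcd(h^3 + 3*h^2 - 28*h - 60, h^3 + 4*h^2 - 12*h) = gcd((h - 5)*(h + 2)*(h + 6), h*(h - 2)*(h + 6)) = h + 6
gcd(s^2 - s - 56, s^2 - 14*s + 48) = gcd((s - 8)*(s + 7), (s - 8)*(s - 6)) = s - 8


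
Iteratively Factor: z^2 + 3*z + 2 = (z + 2)*(z + 1)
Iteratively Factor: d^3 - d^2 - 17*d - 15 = (d + 3)*(d^2 - 4*d - 5) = (d + 1)*(d + 3)*(d - 5)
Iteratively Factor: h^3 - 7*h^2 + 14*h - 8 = (h - 4)*(h^2 - 3*h + 2) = (h - 4)*(h - 2)*(h - 1)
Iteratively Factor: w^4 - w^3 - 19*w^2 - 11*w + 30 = (w - 5)*(w^3 + 4*w^2 + w - 6) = (w - 5)*(w - 1)*(w^2 + 5*w + 6) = (w - 5)*(w - 1)*(w + 2)*(w + 3)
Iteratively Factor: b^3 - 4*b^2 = (b - 4)*(b^2) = b*(b - 4)*(b)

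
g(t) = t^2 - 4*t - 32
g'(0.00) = -4.00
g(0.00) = -32.00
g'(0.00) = -4.00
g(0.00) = -32.00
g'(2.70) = 1.40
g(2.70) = -35.51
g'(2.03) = 0.06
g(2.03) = -36.00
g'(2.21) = 0.42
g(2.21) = -35.96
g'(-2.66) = -9.32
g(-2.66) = -14.28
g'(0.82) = -2.36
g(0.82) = -34.61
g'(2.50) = 1.00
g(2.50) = -35.75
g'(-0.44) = -4.88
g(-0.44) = -30.05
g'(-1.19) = -6.38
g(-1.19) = -25.82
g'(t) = 2*t - 4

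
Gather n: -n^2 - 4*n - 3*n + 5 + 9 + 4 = -n^2 - 7*n + 18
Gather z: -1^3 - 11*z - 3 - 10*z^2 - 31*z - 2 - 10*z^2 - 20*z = -20*z^2 - 62*z - 6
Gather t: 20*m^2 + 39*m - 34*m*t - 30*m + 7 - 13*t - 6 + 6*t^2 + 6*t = 20*m^2 + 9*m + 6*t^2 + t*(-34*m - 7) + 1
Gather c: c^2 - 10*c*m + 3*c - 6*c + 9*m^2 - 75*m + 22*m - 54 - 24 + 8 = c^2 + c*(-10*m - 3) + 9*m^2 - 53*m - 70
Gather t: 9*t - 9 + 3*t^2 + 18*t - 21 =3*t^2 + 27*t - 30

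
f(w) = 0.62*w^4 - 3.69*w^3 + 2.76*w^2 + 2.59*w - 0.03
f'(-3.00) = -180.56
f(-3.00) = 166.89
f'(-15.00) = -10940.96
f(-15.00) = 44423.37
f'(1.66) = -7.41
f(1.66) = -0.30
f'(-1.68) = -49.69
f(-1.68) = 25.84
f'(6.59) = 267.97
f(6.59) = 250.17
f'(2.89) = -14.05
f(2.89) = -15.31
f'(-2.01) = -73.37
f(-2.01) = 46.00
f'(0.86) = 0.73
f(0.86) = 2.23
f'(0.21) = 3.28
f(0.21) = 0.60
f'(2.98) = -13.64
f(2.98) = -16.56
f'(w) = 2.48*w^3 - 11.07*w^2 + 5.52*w + 2.59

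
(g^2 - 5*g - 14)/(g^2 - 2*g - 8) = (g - 7)/(g - 4)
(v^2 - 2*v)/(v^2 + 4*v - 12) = v/(v + 6)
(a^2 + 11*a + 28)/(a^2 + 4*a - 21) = (a + 4)/(a - 3)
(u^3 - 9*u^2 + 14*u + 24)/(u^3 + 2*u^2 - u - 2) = (u^2 - 10*u + 24)/(u^2 + u - 2)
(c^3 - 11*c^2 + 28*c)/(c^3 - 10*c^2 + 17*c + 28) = c/(c + 1)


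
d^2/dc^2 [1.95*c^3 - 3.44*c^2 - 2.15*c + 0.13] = 11.7*c - 6.88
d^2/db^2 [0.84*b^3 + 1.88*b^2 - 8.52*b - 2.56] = 5.04*b + 3.76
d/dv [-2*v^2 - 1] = -4*v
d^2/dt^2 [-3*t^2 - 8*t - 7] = -6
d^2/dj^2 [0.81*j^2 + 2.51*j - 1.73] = 1.62000000000000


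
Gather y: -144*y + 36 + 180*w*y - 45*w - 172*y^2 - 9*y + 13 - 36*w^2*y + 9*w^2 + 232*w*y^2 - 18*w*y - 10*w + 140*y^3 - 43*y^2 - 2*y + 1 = 9*w^2 - 55*w + 140*y^3 + y^2*(232*w - 215) + y*(-36*w^2 + 162*w - 155) + 50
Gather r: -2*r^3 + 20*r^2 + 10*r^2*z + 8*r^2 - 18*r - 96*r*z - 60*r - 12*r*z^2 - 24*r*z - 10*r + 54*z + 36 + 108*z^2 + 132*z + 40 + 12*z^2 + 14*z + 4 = -2*r^3 + r^2*(10*z + 28) + r*(-12*z^2 - 120*z - 88) + 120*z^2 + 200*z + 80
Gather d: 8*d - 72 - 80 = 8*d - 152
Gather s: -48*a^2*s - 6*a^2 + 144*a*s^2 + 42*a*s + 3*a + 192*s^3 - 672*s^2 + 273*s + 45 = -6*a^2 + 3*a + 192*s^3 + s^2*(144*a - 672) + s*(-48*a^2 + 42*a + 273) + 45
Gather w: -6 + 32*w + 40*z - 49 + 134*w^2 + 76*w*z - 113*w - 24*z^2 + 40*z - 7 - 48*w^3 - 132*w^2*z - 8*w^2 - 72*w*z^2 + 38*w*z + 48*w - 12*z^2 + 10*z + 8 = -48*w^3 + w^2*(126 - 132*z) + w*(-72*z^2 + 114*z - 33) - 36*z^2 + 90*z - 54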